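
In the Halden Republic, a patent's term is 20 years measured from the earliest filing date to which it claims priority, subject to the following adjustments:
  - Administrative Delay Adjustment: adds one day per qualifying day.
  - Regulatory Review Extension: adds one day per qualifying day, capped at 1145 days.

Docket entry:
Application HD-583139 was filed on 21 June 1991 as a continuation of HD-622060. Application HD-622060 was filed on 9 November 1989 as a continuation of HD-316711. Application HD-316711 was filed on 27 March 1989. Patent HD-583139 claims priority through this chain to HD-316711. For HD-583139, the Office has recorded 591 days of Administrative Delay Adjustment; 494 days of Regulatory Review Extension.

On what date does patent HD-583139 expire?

Earliest priority filing: 27 March 1989.
Base term: 27 March 1989 + 20 years → 27 March 2009.
Administrative Delay Adjustment: +591 days → 8 November 2010.
Regulatory Review Extension: 494 days (within the 1145-day cap) → +494 days → 16 March 2012.

March 16, 2012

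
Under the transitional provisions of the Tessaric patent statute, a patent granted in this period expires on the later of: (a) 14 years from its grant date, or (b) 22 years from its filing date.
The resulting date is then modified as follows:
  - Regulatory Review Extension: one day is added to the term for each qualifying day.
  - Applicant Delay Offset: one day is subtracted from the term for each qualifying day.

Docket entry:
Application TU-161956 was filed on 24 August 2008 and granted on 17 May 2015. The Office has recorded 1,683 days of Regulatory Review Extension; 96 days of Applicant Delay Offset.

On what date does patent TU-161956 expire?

2034-12-28

(a) grant + 14 years → 17 May 2029.
(b) filing + 22 years → 24 August 2030.
Later of the two: 24 August 2030.
Regulatory Review Extension: +1683 days → 3 April 2035.
Applicant Delay Offset: −96 days → 28 December 2034.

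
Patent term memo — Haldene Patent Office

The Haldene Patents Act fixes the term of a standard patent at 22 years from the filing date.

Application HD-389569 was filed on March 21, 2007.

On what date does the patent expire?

2029-03-21

Filing date + 22 years → 21 March 2029.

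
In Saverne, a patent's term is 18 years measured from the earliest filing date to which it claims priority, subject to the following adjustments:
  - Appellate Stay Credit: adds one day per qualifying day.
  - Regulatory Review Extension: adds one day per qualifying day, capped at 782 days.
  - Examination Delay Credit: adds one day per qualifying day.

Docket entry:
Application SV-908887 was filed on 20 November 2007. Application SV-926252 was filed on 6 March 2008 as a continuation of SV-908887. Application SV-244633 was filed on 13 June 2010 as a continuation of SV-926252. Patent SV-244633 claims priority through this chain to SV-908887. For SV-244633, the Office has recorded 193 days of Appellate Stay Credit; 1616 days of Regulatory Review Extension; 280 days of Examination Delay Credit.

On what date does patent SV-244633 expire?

Earliest priority filing: 20 November 2007.
Base term: 20 November 2007 + 18 years → 20 November 2025.
Appellate Stay Credit: +193 days → 1 June 2026.
Regulatory Review Extension: 1616 days claimed exceeds the 782-day cap, so +782 days → 22 July 2028.
Examination Delay Credit: +280 days → 28 April 2029.

2029-04-28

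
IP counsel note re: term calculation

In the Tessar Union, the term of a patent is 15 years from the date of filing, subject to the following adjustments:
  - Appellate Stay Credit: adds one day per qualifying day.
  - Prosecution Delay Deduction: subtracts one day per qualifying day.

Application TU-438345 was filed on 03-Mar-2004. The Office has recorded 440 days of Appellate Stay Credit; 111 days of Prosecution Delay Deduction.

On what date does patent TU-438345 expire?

Base term: filing date + 15 years → 3 March 2019.
Appellate Stay Credit: +440 days → 16 May 2020.
Prosecution Delay Deduction: −111 days → 26 January 2020.

January 26, 2020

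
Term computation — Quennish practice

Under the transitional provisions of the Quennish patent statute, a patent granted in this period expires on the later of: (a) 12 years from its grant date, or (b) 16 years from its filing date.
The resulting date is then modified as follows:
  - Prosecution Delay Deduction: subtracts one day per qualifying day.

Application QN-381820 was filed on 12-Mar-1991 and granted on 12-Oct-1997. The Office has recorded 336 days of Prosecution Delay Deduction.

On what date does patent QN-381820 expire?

(a) grant + 12 years → 12 October 2009.
(b) filing + 16 years → 12 March 2007.
Later of the two: 12 October 2009.
Prosecution Delay Deduction: −336 days → 10 November 2008.

2008-11-10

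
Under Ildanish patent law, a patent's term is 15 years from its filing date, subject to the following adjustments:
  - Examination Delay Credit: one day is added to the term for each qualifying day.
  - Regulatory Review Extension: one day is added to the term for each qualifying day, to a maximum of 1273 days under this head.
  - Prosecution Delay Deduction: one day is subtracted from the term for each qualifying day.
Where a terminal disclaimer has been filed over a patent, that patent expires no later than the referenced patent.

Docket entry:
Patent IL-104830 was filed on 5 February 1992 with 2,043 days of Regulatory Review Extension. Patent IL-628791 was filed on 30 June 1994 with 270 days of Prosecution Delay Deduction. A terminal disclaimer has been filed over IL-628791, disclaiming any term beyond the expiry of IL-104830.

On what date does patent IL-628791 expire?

October 3, 2008

Natural term of IL-628791:
  Base: filing + 15 years → 30 June 2009.
  Prosecution Delay Deduction: −270 days → 3 October 2008.
Expiry of referenced patent IL-104830:
  Base: filing + 15 years → 5 February 2007.
  Regulatory Review Extension: 2043 days claimed exceeds the 1273-day cap, so +1273 days → 1 August 2010.
Terminal disclaimer: IL-628791 expires on the earlier of 3 October 2008 and 1 August 2010.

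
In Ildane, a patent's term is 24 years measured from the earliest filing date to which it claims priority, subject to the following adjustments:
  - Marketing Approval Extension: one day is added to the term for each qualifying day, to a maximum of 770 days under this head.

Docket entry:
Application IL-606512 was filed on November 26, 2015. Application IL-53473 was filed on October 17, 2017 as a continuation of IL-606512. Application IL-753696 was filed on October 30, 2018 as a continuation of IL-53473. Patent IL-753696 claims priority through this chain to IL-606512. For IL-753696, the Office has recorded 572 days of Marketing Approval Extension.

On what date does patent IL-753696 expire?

June 20, 2041

Earliest priority filing: 26 November 2015.
Base term: 26 November 2015 + 24 years → 26 November 2039.
Marketing Approval Extension: 572 days (within the 770-day cap) → +572 days → 20 June 2041.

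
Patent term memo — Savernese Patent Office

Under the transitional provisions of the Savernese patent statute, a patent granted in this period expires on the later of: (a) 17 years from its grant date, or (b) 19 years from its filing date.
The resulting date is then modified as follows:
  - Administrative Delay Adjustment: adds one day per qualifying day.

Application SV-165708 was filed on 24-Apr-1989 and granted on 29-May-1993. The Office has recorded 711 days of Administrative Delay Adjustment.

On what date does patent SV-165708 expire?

2012-05-09

(a) grant + 17 years → 29 May 2010.
(b) filing + 19 years → 24 April 2008.
Later of the two: 29 May 2010.
Administrative Delay Adjustment: +711 days → 9 May 2012.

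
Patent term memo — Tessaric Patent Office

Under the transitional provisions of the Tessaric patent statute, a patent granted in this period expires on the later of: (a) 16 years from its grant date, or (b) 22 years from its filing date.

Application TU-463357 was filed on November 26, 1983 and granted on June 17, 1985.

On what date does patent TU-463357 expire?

2005-11-26

(a) grant + 16 years → 17 June 2001.
(b) filing + 22 years → 26 November 2005.
Later of the two: 26 November 2005.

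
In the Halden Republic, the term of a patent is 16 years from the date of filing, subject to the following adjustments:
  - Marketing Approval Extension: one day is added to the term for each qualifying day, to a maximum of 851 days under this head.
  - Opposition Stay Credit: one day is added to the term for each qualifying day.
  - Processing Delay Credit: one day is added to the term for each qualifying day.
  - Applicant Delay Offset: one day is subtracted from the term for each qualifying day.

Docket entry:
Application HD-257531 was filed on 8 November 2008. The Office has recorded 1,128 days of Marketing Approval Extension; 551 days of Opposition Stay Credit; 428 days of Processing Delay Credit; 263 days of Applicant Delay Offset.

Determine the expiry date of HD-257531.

February 22, 2029

Base term: filing date + 16 years → 8 November 2024.
Marketing Approval Extension: 1128 days claimed exceeds the 851-day cap, so +851 days → 9 March 2027.
Opposition Stay Credit: +551 days → 10 September 2028.
Processing Delay Credit: +428 days → 12 November 2029.
Applicant Delay Offset: −263 days → 22 February 2029.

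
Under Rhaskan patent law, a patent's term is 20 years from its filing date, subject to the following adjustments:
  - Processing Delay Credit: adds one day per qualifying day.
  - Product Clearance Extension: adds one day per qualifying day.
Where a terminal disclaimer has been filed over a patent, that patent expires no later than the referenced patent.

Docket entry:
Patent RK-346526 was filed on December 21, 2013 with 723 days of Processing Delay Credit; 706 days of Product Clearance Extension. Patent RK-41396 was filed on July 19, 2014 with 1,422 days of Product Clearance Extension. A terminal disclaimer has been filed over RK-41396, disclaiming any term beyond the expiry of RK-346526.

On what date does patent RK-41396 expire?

Natural term of RK-41396:
  Base: filing + 20 years → 19 July 2034.
  Product Clearance Extension: +1422 days → 10 June 2038.
Expiry of referenced patent RK-346526:
  Base: filing + 20 years → 21 December 2033.
  Processing Delay Credit: +723 days → 14 December 2035.
  Product Clearance Extension: +706 days → 19 November 2037.
Terminal disclaimer: RK-41396 expires on the earlier of 10 June 2038 and 19 November 2037.

2037-11-19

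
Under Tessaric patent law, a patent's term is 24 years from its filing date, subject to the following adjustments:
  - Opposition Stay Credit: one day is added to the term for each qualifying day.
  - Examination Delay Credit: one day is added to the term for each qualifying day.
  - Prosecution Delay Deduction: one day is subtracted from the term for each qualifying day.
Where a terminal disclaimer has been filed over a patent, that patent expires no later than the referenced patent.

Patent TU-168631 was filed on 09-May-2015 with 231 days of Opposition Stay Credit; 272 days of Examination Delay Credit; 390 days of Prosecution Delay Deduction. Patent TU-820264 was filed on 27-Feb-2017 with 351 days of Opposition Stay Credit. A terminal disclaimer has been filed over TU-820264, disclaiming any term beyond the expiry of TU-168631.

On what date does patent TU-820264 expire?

Natural term of TU-820264:
  Base: filing + 24 years → 27 February 2041.
  Opposition Stay Credit: +351 days → 13 February 2042.
Expiry of referenced patent TU-168631:
  Base: filing + 24 years → 9 May 2039.
  Opposition Stay Credit: +231 days → 26 December 2039.
  Examination Delay Credit: +272 days → 23 September 2040.
  Prosecution Delay Deduction: −390 days → 30 August 2039.
Terminal disclaimer: TU-820264 expires on the earlier of 13 February 2042 and 30 August 2039.

August 30, 2039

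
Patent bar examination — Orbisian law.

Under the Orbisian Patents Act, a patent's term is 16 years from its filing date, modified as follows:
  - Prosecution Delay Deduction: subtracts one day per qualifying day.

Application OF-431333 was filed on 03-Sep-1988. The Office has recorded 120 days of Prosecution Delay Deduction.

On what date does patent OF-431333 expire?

Base term: filing date + 16 years → 3 September 2004.
Prosecution Delay Deduction: −120 days → 6 May 2004.

May 6, 2004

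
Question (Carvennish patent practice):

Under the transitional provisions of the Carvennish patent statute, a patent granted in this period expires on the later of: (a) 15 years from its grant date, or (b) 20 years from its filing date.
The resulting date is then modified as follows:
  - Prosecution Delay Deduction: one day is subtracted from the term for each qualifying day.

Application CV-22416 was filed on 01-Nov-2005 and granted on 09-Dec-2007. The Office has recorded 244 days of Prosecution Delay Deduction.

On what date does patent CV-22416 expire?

March 2, 2025

(a) grant + 15 years → 9 December 2022.
(b) filing + 20 years → 1 November 2025.
Later of the two: 1 November 2025.
Prosecution Delay Deduction: −244 days → 2 March 2025.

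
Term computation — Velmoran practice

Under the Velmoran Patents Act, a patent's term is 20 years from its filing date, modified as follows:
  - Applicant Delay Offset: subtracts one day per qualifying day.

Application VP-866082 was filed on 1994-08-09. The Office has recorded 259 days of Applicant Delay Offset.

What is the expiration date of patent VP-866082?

2013-11-23

Base term: filing date + 20 years → 9 August 2014.
Applicant Delay Offset: −259 days → 23 November 2013.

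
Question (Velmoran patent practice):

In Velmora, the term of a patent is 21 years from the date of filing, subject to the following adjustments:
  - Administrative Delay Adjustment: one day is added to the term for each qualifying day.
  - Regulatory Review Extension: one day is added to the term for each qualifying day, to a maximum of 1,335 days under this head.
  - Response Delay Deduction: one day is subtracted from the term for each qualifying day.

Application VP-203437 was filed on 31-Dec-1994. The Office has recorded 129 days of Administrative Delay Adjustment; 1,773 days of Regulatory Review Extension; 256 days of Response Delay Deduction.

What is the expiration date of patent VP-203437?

2019-04-22

Base term: filing date + 21 years → 31 December 2015.
Administrative Delay Adjustment: +129 days → 8 May 2016.
Regulatory Review Extension: 1773 days claimed exceeds the 1335-day cap, so +1335 days → 3 January 2020.
Response Delay Deduction: −256 days → 22 April 2019.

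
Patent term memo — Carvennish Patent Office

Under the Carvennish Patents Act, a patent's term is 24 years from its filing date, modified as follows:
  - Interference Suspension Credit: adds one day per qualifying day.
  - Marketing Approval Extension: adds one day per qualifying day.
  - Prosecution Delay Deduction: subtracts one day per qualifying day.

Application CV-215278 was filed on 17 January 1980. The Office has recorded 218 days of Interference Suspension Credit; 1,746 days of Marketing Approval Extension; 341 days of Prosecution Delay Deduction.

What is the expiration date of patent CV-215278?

Base term: filing date + 24 years → 17 January 2004.
Interference Suspension Credit: +218 days → 22 August 2004.
Marketing Approval Extension: +1746 days → 3 June 2009.
Prosecution Delay Deduction: −341 days → 27 June 2008.

2008-06-27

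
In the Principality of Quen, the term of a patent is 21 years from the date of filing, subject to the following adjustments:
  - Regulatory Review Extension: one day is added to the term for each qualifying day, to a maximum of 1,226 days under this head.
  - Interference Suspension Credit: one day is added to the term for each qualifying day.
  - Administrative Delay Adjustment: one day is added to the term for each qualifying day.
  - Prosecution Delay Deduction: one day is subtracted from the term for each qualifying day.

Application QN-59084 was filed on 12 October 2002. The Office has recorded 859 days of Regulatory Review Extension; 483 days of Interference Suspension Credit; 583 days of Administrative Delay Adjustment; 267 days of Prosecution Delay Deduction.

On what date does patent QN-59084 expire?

Base term: filing date + 21 years → 12 October 2023.
Regulatory Review Extension: 859 days (within the 1226-day cap) → +859 days → 17 February 2026.
Interference Suspension Credit: +483 days → 15 June 2027.
Administrative Delay Adjustment: +583 days → 18 January 2029.
Prosecution Delay Deduction: −267 days → 26 April 2028.

2028-04-26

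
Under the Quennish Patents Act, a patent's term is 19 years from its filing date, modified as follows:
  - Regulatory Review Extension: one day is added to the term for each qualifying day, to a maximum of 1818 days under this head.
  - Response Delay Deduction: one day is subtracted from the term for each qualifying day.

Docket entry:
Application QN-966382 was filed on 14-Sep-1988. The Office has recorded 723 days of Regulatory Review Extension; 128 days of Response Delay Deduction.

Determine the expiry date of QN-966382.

2009-05-01

Base term: filing date + 19 years → 14 September 2007.
Regulatory Review Extension: 723 days (within the 1818-day cap) → +723 days → 6 September 2009.
Response Delay Deduction: −128 days → 1 May 2009.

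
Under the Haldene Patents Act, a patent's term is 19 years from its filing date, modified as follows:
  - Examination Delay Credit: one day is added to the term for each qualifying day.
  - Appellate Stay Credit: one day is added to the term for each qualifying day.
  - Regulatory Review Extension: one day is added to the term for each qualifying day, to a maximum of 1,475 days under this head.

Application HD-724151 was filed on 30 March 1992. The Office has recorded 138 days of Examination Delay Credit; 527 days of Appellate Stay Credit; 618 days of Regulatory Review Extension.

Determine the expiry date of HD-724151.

Base term: filing date + 19 years → 30 March 2011.
Examination Delay Credit: +138 days → 15 August 2011.
Appellate Stay Credit: +527 days → 23 January 2013.
Regulatory Review Extension: 618 days (within the 1475-day cap) → +618 days → 3 October 2014.

2014-10-03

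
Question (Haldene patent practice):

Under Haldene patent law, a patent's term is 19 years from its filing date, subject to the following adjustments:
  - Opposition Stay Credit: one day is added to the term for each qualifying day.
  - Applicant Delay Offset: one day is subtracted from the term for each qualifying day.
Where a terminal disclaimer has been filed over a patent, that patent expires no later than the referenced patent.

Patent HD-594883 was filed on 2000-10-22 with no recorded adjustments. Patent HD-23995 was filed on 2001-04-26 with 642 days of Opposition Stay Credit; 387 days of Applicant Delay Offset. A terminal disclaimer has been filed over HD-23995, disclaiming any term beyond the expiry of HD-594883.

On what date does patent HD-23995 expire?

Natural term of HD-23995:
  Base: filing + 19 years → 26 April 2020.
  Opposition Stay Credit: +642 days → 28 January 2022.
  Applicant Delay Offset: −387 days → 6 January 2021.
Expiry of referenced patent HD-594883:
  Base: filing + 19 years → 22 October 2019.
Terminal disclaimer: HD-23995 expires on the earlier of 6 January 2021 and 22 October 2019.

October 22, 2019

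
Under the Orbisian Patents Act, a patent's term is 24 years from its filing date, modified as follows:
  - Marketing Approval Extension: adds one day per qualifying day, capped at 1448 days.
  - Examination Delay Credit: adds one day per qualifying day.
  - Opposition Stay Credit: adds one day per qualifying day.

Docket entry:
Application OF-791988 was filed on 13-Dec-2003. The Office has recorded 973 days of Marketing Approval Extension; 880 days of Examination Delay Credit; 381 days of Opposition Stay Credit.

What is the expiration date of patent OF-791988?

Base term: filing date + 24 years → 13 December 2027.
Marketing Approval Extension: 973 days (within the 1448-day cap) → +973 days → 12 August 2030.
Examination Delay Credit: +880 days → 8 January 2033.
Opposition Stay Credit: +381 days → 24 January 2034.

January 24, 2034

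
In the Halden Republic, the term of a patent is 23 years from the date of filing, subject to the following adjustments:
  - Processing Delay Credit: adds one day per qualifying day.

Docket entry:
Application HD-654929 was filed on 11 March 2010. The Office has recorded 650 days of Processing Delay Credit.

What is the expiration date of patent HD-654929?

December 21, 2034

Base term: filing date + 23 years → 11 March 2033.
Processing Delay Credit: +650 days → 21 December 2034.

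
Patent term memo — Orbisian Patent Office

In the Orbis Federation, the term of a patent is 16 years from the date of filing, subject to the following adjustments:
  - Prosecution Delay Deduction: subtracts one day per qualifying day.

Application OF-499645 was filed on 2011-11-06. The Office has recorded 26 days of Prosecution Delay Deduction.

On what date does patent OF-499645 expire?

October 11, 2027

Base term: filing date + 16 years → 6 November 2027.
Prosecution Delay Deduction: −26 days → 11 October 2027.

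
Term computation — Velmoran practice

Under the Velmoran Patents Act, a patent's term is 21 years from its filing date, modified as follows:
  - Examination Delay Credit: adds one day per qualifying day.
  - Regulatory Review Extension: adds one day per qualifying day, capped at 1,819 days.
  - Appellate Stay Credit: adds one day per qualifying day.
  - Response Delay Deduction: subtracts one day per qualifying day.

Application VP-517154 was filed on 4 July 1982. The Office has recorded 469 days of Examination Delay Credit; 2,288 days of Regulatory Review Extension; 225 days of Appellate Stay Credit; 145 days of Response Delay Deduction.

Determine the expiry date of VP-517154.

2009-12-27

Base term: filing date + 21 years → 4 July 2003.
Examination Delay Credit: +469 days → 15 October 2004.
Regulatory Review Extension: 2288 days claimed exceeds the 1819-day cap, so +1819 days → 8 October 2009.
Appellate Stay Credit: +225 days → 21 May 2010.
Response Delay Deduction: −145 days → 27 December 2009.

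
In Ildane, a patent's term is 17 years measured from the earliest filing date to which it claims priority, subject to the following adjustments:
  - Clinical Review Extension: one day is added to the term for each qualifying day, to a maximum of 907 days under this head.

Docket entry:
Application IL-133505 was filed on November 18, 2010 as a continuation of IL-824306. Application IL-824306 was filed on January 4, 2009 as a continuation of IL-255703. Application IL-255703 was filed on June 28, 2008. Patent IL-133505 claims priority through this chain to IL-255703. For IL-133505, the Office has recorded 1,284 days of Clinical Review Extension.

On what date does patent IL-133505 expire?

Earliest priority filing: 28 June 2008.
Base term: 28 June 2008 + 17 years → 28 June 2025.
Clinical Review Extension: 1284 days claimed exceeds the 907-day cap, so +907 days → 22 December 2027.

December 22, 2027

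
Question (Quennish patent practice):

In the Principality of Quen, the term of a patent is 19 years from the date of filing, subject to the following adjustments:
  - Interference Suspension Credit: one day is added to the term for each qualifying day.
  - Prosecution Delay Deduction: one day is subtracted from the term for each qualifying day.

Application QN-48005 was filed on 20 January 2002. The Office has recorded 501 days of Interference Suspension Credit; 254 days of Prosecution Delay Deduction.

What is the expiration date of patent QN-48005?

Base term: filing date + 19 years → 20 January 2021.
Interference Suspension Credit: +501 days → 5 June 2022.
Prosecution Delay Deduction: −254 days → 24 September 2021.

2021-09-24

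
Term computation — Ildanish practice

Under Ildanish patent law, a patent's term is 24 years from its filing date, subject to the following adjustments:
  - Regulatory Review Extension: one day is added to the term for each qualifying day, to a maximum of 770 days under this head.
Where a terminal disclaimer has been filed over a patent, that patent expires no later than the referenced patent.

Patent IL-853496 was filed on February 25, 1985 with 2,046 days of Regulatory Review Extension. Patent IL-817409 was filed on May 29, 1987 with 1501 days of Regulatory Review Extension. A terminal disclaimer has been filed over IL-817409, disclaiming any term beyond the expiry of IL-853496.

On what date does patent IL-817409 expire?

2011-04-06

Natural term of IL-817409:
  Base: filing + 24 years → 29 May 2011.
  Regulatory Review Extension: 1501 days claimed exceeds the 770-day cap, so +770 days → 7 July 2013.
Expiry of referenced patent IL-853496:
  Base: filing + 24 years → 25 February 2009.
  Regulatory Review Extension: 2046 days claimed exceeds the 770-day cap, so +770 days → 6 April 2011.
Terminal disclaimer: IL-817409 expires on the earlier of 7 July 2013 and 6 April 2011.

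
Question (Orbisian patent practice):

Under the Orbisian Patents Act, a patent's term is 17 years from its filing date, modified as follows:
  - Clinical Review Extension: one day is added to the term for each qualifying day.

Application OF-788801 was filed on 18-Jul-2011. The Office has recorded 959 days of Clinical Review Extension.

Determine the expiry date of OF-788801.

Base term: filing date + 17 years → 18 July 2028.
Clinical Review Extension: +959 days → 4 March 2031.

March 4, 2031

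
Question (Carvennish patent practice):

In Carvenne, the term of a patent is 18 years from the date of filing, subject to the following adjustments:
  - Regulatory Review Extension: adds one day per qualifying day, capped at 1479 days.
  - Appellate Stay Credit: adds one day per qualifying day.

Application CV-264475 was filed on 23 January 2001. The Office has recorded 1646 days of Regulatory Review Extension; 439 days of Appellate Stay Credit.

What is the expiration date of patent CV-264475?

April 24, 2024

Base term: filing date + 18 years → 23 January 2019.
Regulatory Review Extension: 1646 days claimed exceeds the 1479-day cap, so +1479 days → 10 February 2023.
Appellate Stay Credit: +439 days → 24 April 2024.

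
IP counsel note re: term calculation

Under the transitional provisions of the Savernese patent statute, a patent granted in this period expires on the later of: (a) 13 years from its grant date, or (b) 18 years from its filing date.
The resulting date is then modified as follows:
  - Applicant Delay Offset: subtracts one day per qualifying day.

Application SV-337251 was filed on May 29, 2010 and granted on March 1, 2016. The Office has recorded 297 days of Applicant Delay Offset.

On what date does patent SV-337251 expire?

May 8, 2028

(a) grant + 13 years → 1 March 2029.
(b) filing + 18 years → 29 May 2028.
Later of the two: 1 March 2029.
Applicant Delay Offset: −297 days → 8 May 2028.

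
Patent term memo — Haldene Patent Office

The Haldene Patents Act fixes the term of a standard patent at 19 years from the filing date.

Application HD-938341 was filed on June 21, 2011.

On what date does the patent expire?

2030-06-21

Filing date + 19 years → 21 June 2030.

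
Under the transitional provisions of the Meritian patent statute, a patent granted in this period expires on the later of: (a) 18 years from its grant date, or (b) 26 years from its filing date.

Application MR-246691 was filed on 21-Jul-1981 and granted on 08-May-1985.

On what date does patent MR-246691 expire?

(a) grant + 18 years → 8 May 2003.
(b) filing + 26 years → 21 July 2007.
Later of the two: 21 July 2007.

July 21, 2007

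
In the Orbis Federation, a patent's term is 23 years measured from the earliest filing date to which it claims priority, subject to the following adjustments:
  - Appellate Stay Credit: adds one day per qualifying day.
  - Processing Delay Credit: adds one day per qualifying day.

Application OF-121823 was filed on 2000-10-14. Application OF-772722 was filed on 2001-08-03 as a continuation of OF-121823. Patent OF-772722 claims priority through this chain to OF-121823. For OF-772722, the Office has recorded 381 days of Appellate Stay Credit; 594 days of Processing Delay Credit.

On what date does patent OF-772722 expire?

Earliest priority filing: 14 October 2000.
Base term: 14 October 2000 + 23 years → 14 October 2023.
Appellate Stay Credit: +381 days → 29 October 2024.
Processing Delay Credit: +594 days → 15 June 2026.

June 15, 2026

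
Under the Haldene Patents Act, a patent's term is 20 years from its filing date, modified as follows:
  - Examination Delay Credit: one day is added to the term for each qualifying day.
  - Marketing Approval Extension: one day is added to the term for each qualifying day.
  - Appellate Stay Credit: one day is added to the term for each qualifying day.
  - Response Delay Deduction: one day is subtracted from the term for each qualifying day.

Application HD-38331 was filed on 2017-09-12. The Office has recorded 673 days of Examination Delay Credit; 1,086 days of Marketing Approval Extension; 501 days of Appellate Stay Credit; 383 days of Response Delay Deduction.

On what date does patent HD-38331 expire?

Base term: filing date + 20 years → 12 September 2037.
Examination Delay Credit: +673 days → 17 July 2039.
Marketing Approval Extension: +1086 days → 7 July 2042.
Appellate Stay Credit: +501 days → 20 November 2043.
Response Delay Deduction: −383 days → 2 November 2042.

2042-11-02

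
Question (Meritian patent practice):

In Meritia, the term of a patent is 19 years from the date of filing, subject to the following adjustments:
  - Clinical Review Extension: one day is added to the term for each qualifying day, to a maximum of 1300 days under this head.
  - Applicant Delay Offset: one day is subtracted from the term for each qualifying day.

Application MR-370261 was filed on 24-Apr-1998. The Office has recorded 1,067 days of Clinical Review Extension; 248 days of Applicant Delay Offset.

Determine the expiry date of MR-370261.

July 22, 2019

Base term: filing date + 19 years → 24 April 2017.
Clinical Review Extension: 1067 days (within the 1300-day cap) → +1067 days → 26 March 2020.
Applicant Delay Offset: −248 days → 22 July 2019.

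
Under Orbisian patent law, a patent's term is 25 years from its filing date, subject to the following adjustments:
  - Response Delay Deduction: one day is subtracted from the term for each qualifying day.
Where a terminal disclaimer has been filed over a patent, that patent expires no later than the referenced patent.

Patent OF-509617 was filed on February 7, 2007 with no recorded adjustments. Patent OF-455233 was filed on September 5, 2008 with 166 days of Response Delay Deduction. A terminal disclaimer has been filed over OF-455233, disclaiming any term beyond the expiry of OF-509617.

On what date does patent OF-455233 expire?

Natural term of OF-455233:
  Base: filing + 25 years → 5 September 2033.
  Response Delay Deduction: −166 days → 23 March 2033.
Expiry of referenced patent OF-509617:
  Base: filing + 25 years → 7 February 2032.
Terminal disclaimer: OF-455233 expires on the earlier of 23 March 2033 and 7 February 2032.

February 7, 2032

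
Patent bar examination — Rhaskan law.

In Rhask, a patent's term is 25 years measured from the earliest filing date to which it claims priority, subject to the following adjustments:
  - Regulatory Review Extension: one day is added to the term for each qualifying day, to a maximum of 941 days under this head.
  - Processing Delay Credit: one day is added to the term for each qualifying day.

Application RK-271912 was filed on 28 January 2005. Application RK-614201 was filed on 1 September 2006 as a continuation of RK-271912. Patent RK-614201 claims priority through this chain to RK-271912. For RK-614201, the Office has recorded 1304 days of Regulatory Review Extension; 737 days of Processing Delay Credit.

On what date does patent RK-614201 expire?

Earliest priority filing: 28 January 2005.
Base term: 28 January 2005 + 25 years → 28 January 2030.
Regulatory Review Extension: 1304 days claimed exceeds the 941-day cap, so +941 days → 26 August 2032.
Processing Delay Credit: +737 days → 2 September 2034.

September 2, 2034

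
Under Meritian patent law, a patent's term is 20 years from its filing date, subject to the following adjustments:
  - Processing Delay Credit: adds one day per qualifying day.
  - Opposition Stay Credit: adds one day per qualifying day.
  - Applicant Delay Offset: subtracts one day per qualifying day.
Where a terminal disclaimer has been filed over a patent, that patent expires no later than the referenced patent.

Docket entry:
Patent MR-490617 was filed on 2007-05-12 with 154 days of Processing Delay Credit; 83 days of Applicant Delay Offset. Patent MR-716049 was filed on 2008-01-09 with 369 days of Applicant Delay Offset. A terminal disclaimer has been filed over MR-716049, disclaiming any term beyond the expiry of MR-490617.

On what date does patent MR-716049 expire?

2027-01-05

Natural term of MR-716049:
  Base: filing + 20 years → 9 January 2028.
  Applicant Delay Offset: −369 days → 5 January 2027.
Expiry of referenced patent MR-490617:
  Base: filing + 20 years → 12 May 2027.
  Processing Delay Credit: +154 days → 13 October 2027.
  Applicant Delay Offset: −83 days → 22 July 2027.
Terminal disclaimer: MR-716049 expires on the earlier of 5 January 2027 and 22 July 2027.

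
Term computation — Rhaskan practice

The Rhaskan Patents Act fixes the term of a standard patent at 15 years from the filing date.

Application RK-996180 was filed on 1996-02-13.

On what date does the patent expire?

February 13, 2011

Filing date + 15 years → 13 February 2011.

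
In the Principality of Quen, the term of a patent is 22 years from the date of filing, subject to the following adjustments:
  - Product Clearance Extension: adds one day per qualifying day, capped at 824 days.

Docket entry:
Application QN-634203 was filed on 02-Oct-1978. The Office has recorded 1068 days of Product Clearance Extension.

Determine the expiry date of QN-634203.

January 4, 2003

Base term: filing date + 22 years → 2 October 2000.
Product Clearance Extension: 1068 days claimed exceeds the 824-day cap, so +824 days → 4 January 2003.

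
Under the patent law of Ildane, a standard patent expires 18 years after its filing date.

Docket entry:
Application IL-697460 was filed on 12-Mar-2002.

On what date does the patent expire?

Filing date + 18 years → 12 March 2020.

2020-03-12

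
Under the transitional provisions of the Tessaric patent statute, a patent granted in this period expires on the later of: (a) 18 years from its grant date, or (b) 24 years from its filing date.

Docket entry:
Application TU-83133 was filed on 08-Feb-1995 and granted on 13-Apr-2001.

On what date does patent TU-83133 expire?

(a) grant + 18 years → 13 April 2019.
(b) filing + 24 years → 8 February 2019.
Later of the two: 13 April 2019.

2019-04-13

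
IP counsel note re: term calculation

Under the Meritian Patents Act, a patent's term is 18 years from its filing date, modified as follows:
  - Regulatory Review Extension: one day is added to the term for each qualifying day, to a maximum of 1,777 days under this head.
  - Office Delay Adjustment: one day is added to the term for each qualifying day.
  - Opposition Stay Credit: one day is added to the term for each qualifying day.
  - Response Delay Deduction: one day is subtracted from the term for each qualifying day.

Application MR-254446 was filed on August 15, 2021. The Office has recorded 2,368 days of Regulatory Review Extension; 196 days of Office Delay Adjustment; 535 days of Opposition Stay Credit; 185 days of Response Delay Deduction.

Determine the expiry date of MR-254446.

Base term: filing date + 18 years → 15 August 2039.
Regulatory Review Extension: 2368 days claimed exceeds the 1777-day cap, so +1777 days → 26 June 2044.
Office Delay Adjustment: +196 days → 8 January 2045.
Opposition Stay Credit: +535 days → 27 June 2046.
Response Delay Deduction: −185 days → 24 December 2045.

2045-12-24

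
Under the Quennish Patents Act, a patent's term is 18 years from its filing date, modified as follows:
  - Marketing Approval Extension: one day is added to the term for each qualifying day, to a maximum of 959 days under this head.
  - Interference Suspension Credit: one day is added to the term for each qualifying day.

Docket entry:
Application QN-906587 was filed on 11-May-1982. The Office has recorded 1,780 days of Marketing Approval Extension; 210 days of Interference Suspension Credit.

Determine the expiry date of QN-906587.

Base term: filing date + 18 years → 11 May 2000.
Marketing Approval Extension: 1780 days claimed exceeds the 959-day cap, so +959 days → 26 December 2002.
Interference Suspension Credit: +210 days → 24 July 2003.

July 24, 2003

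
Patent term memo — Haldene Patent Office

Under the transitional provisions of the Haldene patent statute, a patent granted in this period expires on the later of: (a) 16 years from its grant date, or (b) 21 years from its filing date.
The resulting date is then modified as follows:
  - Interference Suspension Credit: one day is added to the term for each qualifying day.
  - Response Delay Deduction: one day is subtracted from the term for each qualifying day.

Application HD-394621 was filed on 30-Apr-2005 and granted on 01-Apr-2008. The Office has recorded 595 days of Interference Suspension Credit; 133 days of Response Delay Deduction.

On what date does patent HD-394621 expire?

(a) grant + 16 years → 1 April 2024.
(b) filing + 21 years → 30 April 2026.
Later of the two: 30 April 2026.
Interference Suspension Credit: +595 days → 16 December 2027.
Response Delay Deduction: −133 days → 5 August 2027.

2027-08-05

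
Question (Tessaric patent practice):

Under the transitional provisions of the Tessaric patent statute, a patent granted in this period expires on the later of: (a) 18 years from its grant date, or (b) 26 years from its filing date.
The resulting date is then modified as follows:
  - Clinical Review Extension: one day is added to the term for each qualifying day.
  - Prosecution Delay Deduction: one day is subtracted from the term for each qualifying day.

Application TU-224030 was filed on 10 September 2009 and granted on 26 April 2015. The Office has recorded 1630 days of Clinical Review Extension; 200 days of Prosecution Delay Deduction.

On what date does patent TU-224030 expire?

(a) grant + 18 years → 26 April 2033.
(b) filing + 26 years → 10 September 2035.
Later of the two: 10 September 2035.
Clinical Review Extension: +1630 days → 26 February 2040.
Prosecution Delay Deduction: −200 days → 10 August 2039.

August 10, 2039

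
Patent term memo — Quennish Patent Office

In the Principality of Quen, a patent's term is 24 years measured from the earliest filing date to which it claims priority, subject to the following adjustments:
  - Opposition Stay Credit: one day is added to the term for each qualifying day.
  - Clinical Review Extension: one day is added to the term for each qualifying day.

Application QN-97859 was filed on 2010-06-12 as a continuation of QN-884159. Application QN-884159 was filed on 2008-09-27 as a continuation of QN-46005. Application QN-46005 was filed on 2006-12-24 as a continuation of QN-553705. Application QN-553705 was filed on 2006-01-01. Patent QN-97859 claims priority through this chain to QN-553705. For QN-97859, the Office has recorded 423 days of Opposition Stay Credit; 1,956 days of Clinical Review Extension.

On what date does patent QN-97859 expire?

2036-07-07

Earliest priority filing: 1 January 2006.
Base term: 1 January 2006 + 24 years → 1 January 2030.
Opposition Stay Credit: +423 days → 28 February 2031.
Clinical Review Extension: +1956 days → 7 July 2036.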